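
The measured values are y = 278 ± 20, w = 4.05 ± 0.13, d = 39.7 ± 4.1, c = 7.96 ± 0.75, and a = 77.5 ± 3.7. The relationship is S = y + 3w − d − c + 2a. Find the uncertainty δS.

Each term contributes (cᵢ δxᵢ)² to (δS)²:
  (δy)² = 400;  (3·δw)² = 0.152;  (δd)² = 16.8;  (δc)² = 0.562;  (2·δa)² = 54.8
δS = √(472) = 21.7

21.7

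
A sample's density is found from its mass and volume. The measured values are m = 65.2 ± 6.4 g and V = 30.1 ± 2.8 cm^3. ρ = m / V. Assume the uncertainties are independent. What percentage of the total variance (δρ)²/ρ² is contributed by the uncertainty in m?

52.7%

(δρ/ρ)² = (1·δm/m)² + (-1·δV/V)²
  m term: (1×0.0982)² = 0.00964
  V term: (-1×0.0930)² = 0.00865
Total = 0.0183. Share from m = 0.00964/0.0183 = 0.527.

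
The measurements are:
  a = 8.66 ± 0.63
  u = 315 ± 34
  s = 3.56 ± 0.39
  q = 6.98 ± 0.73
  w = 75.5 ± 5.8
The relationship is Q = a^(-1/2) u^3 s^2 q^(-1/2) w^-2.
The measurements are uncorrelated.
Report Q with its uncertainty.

8940 ± 3800

Q is a product of powers, so relative uncertainties combine in quadrature:
  (−½·δa/a)² = (-0.5×0.0727)² = 0.00132;  (3·δu/u)² = (3×0.108)² = 0.105;  (2·δs/s)² = (2×0.110)² = 0.0480;  (−½·δq/q)² = (-0.5×0.105)² = 0.00273;  (-2·δw/w)² = (-2×0.0768)² = 0.0236
δQ/Q = √(0.181) = 0.425
Q = 8940, so δQ = 0.425 × 8940 = 3800.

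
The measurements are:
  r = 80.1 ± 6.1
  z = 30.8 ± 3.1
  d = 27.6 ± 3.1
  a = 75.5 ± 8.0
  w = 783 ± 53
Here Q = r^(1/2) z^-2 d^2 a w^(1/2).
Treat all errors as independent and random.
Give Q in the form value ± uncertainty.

Q is a product of powers, so relative uncertainties combine in quadrature:
  (½·δr/r)² = (0.5×0.0762)² = 0.00145;  (-2·δz/z)² = (-2×0.101)² = 0.0405;  (2·δd/d)² = (2×0.112)² = 0.0505;  (1·δa/a)² = (1×0.106)² = 0.0112;  (½·δw/w)² = (0.5×0.0677)² = 0.00115
δQ/Q = √(0.105) = 0.324
Q = 15200, so δQ = 0.324 × 15200 = 4920.

15200 ± 4920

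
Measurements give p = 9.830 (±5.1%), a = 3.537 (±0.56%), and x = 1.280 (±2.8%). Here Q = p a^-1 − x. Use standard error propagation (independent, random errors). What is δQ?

0.147

Let w = p·a^-1 = 2.779. δw/w = √((1·δp/p)² + (-1·δa/a)²) = √(0.00260 + 3.14e-05) = 0.0513, so δw = 0.143.
Q = w − x: δQ = √(δw² + δx²) = √(0.0203 + 0.00128) = 0.147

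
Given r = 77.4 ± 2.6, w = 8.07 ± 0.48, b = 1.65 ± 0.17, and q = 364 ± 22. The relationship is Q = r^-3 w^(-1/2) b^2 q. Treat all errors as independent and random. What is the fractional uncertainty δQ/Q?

0.239

Relative error in a monomial: (δQ/Q)² = Σ (nᵢ · δxᵢ/xᵢ)².
  (-3·δr/r)² = (-3×0.0336)² = 0.0102;  (−½·δw/w)² = (-0.5×0.0595)² = 0.000884;  (2·δb/b)² = (2×0.103)² = 0.0425;  (1·δq/q)² = (1×0.0604)² = 0.00365
δQ/Q = √(0.0572) = 0.239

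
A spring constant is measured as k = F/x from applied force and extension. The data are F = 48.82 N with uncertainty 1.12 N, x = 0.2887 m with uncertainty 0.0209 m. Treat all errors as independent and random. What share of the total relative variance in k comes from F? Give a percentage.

9.13%

(δk/k)² = (1·δF/F)² + (-1·δx/x)²
  F term: (1×0.0229)² = 0.000526
  x term: (-1×0.0724)² = 0.00524
Total = 0.00577. Share from F = 0.000526/0.00577 = 0.0913.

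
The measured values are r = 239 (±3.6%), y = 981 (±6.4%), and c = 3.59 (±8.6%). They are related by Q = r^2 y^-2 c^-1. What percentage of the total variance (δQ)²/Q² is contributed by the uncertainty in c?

25.5%

(δQ/Q)² = (2·δr/r)² + (-2·δy/y)² + (-1·δc/c)²
  r term: (2×0.0360)² = 0.00518
  y term: (-2×0.0640)² = 0.0164
  c term: (-1×0.0860)² = 0.00740
Total = 0.0290. Share from c = 0.00740/0.0290 = 0.255.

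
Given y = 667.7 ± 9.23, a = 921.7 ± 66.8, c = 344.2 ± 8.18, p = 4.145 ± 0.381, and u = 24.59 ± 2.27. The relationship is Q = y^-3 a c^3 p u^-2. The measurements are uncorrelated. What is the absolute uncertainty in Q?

Relative error in a monomial: (δQ/Q)² = Σ (nᵢ · δxᵢ/xᵢ)².
  (-3·δy/y)² = (-3×0.0138)² = 0.00172;  (1·δa/a)² = (1×0.0725)² = 0.00525;  (3·δc/c)² = (3×0.0238)² = 0.00508;  (1·δp/p)² = (1×0.0919)² = 0.00845;  (-2·δu/u)² = (-2×0.0923)² = 0.0341
δQ/Q = √(0.0546) = 0.234
Q = 0.8655, so δQ = 0.234 × 0.8655 = 0.202.

0.202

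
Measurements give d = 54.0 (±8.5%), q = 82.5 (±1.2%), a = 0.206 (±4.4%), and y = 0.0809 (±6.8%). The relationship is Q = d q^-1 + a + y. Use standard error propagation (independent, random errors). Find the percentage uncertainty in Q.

6.07%

Let p = d·q^-1 = 0.655. δp/p = √((1·δd/d)² + (-1·δq/q)²) = √(0.00723 + 0.000144) = 0.0858, so δp = 0.0562.
Q = p + a + y: δQ = √(δp² + δa² + δy²) = √(0.00316 + 8.22e-05 + 3.03e-05) = 0.0572
Q = 0.941, so δQ/Q = 0.0572/0.941 = 0.0607.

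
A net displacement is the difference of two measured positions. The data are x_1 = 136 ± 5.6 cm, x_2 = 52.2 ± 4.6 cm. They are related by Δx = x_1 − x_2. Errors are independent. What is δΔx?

Absolute uncertainties add in quadrature for a linear combination:
  (δx_1)² = 31.4;  (δx_2)² = 21.2
δΔx = √(52.5) = 7.25 cm

7.25 cm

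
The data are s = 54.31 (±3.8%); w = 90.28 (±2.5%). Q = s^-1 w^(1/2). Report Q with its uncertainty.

Since Q is a product/quotient, work with relative uncertainties:
  (-1·δs/s)² = (-1×0.0380)² = 0.00144;  (½·δw/w)² = (0.5×0.0250)² = 0.000156
δQ/Q = √(0.00160) = 0.0400
Q = 0.1750, so δQ = 0.0400 × 0.1750 = 0.00700.

0.1750 ± 0.00700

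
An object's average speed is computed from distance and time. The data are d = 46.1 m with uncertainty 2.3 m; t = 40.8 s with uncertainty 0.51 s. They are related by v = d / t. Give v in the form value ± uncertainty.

Each factor contributes (exponent × relative error)² to (δv/v)²:
  (1·δd/d)² = (1×0.0499)² = 0.00249;  (-1·δt/t)² = (-1×0.0125)² = 0.000156
δv/v = √(0.00265) = 0.0514
v = 1.13 m/s, so δv = 0.0514 × 1.13 = 0.0581 m/s.

1.13 ± 0.0581 m/s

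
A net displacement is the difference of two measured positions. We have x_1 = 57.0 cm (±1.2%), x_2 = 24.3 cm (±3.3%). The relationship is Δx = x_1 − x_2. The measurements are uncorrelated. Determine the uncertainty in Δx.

For a sum/difference, combine absolute errors in quadrature:
  (δx_1)² = 0.468;  (δx_2)² = 0.643
δΔx = √(1.11) = 1.05 cm

1.05 cm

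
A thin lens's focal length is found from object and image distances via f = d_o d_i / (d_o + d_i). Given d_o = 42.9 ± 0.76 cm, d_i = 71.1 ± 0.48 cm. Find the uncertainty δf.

0.303 cm

∂f/∂d_o = (d_i/(d_o+d_i))² = 0.389;  ∂f/∂d_i = (d_o/(d_o+d_i))² = 0.142
δf = √((∂f/∂d_o · δd_o)² + (∂f/∂d_i · δd_i)²) = √(0.0874 + 0.00462) = 0.303 cm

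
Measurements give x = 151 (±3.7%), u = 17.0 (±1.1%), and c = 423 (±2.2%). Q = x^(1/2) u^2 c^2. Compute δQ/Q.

Since Q is a product/quotient, work with relative uncertainties:
  (½·δx/x)² = (0.5×0.0370)² = 0.000342;  (2·δu/u)² = (2×0.0110)² = 0.000484;  (2·δc/c)² = (2×0.0220)² = 0.00194
δQ/Q = √(0.00276) = 0.0526

0.0526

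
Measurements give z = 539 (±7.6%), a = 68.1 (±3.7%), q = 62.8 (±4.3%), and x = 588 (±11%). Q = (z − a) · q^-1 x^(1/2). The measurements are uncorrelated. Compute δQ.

Let u = z − a = 471. δu = √(δz² + δa²) = √(1680 + 6.35) = 41.0, so δu/u = 0.0872.
Q is then a monomial in u, q, x:
δQ/Q = √((δu/u)² + (-1·δq/q)² + (½·δx/x)²) = √(0.00760 + 0.00185 + 0.00303) = 0.112
Q = 182, so δQ = 0.112 × 182 = 20.3.

20.3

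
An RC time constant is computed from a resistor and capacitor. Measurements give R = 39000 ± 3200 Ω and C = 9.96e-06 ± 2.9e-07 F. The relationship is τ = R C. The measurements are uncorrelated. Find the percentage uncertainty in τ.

8.71%

Each factor contributes (exponent × relative error)² to (δτ/τ)²:
  (1·δR/R)² = (1×0.0821)² = 0.00673;  (1·δC/C)² = (1×0.0291)² = 0.000848
δτ/τ = √(0.00758) = 0.0871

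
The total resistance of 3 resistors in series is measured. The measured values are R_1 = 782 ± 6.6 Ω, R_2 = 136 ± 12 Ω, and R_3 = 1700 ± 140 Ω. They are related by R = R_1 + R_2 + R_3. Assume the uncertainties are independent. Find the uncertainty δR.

Absolute uncertainties add in quadrature for a linear combination:
  (δR_1)² = 43.6;  (δR_2)² = 144;  (δR_3)² = 19600
δR = √(19800) = 141 Ω

141 Ω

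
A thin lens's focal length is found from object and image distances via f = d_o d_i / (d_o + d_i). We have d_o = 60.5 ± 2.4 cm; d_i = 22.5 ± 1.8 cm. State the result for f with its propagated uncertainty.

16.4 ± 0.972 cm

∂f/∂d_o = (d_i/(d_o+d_i))² = 0.0735;  ∂f/∂d_i = (d_o/(d_o+d_i))² = 0.531
δf = √((∂f/∂d_o · δd_o)² + (∂f/∂d_i · δd_i)²) = √(0.0311 + 0.915) = 0.972 cm
f = 16.4 cm.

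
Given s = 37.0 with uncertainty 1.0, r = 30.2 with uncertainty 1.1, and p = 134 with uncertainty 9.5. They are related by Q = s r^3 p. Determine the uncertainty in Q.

Products/powers → add relative errors in quadrature, weighted by exponent:
  (1·δs/s)² = (1×0.0270)² = 0.000730;  (3·δr/r)² = (3×0.0364)² = 0.0119;  (1·δp/p)² = (1×0.0709)² = 0.00503
δQ/Q = √(0.0177) = 0.133
Q = 1.37e+08, so δQ = 0.133 × 1.37e+08 = 1.82e+07.

1.82e+07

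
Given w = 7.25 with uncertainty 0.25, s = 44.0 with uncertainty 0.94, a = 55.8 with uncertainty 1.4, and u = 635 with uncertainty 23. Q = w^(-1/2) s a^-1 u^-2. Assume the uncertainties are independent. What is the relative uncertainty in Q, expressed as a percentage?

8.14%

For a monomial Q ∝ w^(-1/2), s, a^-1, u^-2, fractional errors add in quadrature:
  (−½·δw/w)² = (-0.5×0.0345)² = 0.000297;  (1·δs/s)² = (1×0.0214)² = 0.000456;  (-1·δa/a)² = (-1×0.0251)² = 0.000629;  (-2·δu/u)² = (-2×0.0362)² = 0.00525
δQ/Q = √(0.00663) = 0.0814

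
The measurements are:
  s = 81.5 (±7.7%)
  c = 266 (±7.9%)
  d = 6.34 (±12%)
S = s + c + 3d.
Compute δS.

For a sum/difference, combine absolute errors in quadrature:
  (δs)² = 39.4;  (δc)² = 442;  (3·δd)² = 5.21
δS = √(486) = 22.0

22.0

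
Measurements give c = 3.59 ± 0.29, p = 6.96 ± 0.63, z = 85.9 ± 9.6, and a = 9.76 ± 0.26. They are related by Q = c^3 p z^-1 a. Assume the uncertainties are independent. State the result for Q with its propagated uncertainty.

36.6 ± 10.4

Q is a product of powers, so relative uncertainties combine in quadrature:
  (3·δc/c)² = (3×0.0808)² = 0.0587;  (1·δp/p)² = (1×0.0905)² = 0.00819;  (-1·δz/z)² = (-1×0.112)² = 0.0125;  (1·δa/a)² = (1×0.0266)² = 0.000710
δQ/Q = √(0.0801) = 0.283
Q = 36.6, so δQ = 0.283 × 36.6 = 10.4.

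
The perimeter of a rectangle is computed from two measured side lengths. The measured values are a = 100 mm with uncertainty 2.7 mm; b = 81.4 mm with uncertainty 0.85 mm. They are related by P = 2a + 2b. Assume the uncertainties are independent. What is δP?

P is a linear combination, so absolute uncertainties add in quadrature:
  (2·δa)² = 29.2;  (2·δb)² = 2.89
δP = √(32.1) = 5.66 mm

5.66 mm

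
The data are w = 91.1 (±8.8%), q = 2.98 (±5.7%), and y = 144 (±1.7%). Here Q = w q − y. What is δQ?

28.6

Let p = w·q = 271. δp/p = √((1·δw/w)² + (1·δq/q)²) = √(0.00774 + 0.00325) = 0.105, so δp = 28.5.
Q = p − y: δQ = √(δp² + δy²) = √(810 + 5.99) = 28.6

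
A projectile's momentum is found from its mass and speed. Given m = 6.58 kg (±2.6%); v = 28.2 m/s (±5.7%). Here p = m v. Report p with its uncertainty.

186 ± 11.6 kg·m/s

Products/powers → add relative errors in quadrature, weighted by exponent:
  (1·δm/m)² = (1×0.0260)² = 0.000676;  (1·δv/v)² = (1×0.0570)² = 0.00325
δp/p = √(0.00393) = 0.0626
p = 186 kg·m/s, so δp = 0.0626 × 186 = 11.6 kg·m/s.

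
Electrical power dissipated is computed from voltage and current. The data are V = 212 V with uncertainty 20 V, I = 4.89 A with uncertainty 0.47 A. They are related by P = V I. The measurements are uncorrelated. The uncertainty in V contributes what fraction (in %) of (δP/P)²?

(δP/P)² = (1·δV/V)² + (1·δI/I)²
  V term: (1×0.0943)² = 0.00890
  I term: (1×0.0961)² = 0.00924
Total = 0.0181. Share from V = 0.00890/0.0181 = 0.491.

49.1%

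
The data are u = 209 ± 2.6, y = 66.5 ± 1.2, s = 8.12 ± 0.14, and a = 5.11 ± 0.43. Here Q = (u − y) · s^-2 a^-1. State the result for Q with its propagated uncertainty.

Let w = u − y = 142. δw = √(δu² + δy²) = √(6.76 + 1.44) = 2.86, so δw/w = 0.0201.
Q is then a monomial in w, s, a:
δQ/Q = √((δw/w)² + (-2·δs/s)² + (-1·δa/a)²) = √(0.000404 + 0.00119 + 0.00708) = 0.0931
Q = 0.423, so δQ = 0.0931 × 0.423 = 0.0394.

0.423 ± 0.0394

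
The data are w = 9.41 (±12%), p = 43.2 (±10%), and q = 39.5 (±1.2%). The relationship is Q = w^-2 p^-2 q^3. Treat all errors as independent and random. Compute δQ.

Each factor contributes (exponent × relative error)² to (δQ/Q)²:
  (-2·δw/w)² = (-2×0.120)² = 0.0576;  (-2·δp/p)² = (-2×0.100)² = 0.0400;  (3·δq/q)² = (3×0.0120)² = 0.00130
δQ/Q = √(0.0989) = 0.314
Q = 0.373, so δQ = 0.314 × 0.373 = 0.117.

0.117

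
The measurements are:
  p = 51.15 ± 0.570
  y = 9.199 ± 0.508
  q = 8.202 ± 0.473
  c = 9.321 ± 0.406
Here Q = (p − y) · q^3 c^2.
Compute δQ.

Let u = p − y = 41.95. δu = √(δp² + δy²) = √(0.325 + 0.258) = 0.764, so δu/u = 0.0182.
Q is then a monomial in u, q, c:
δQ/Q = √((δu/u)² + (3·δq/q)² + (2·δc/c)²) = √(0.000331 + 0.0299 + 0.00759) = 0.195
Q = 2.011e+06, so δQ = 0.195 × 2.011e+06 = 3.91e+05.

3.91e+05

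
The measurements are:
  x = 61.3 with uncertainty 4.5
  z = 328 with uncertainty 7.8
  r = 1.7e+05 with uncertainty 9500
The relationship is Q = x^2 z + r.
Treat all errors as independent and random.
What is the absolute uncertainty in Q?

Let p = x^2·z = 1.23e+06. δp/p = √((2·δx/x)² + (1·δz/z)²) = √(0.0216 + 0.000566) = 0.149, so δp = 1.83e+05.
Q = p + r: δQ = √(δp² + δr²) = √(3.36e+10 + 9.02e+07) = 1.84e+05

1.84e+05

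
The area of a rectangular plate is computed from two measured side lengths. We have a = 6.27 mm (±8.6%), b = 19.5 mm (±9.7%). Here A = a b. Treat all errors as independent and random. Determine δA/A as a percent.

13.0%

Each factor contributes (exponent × relative error)² to (δA/A)²:
  (1·δa/a)² = (1×0.0860)² = 0.00740;  (1·δb/b)² = (1×0.0970)² = 0.00941
δA/A = √(0.0168) = 0.130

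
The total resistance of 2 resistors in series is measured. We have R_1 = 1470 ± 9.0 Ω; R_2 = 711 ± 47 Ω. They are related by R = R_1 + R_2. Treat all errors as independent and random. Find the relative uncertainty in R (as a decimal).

For a sum/difference, combine absolute errors in quadrature:
  (δR_1)² = 81.0;  (δR_2)² = 2210
δR = √(2290) = 47.9 Ω
R = 2180 Ω, so δR/R = 47.9/2180 = 0.0219.

0.0219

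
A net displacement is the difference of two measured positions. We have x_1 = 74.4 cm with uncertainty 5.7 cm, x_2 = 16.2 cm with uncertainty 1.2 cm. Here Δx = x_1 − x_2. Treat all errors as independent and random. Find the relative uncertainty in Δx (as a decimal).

0.100

Sums and differences: (δΔx)² = Σ (cᵢ δxᵢ)².
  (δx_1)² = 32.5;  (δx_2)² = 1.44
δΔx = √(33.9) = 5.82 cm
Δx = 58.2 cm, so δΔx/Δx = 5.82/58.2 = 0.100.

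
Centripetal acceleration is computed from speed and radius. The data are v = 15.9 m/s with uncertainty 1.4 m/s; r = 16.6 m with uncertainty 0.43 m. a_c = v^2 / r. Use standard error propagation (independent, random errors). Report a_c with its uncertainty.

Since a_c is a product/quotient, work with relative uncertainties:
  (2·δv/v)² = (2×0.0881)² = 0.0310;  (-1·δr/r)² = (-1×0.0259)² = 0.000671
δa_c/a_c = √(0.0317) = 0.178
a_c = 15.2 m/s^2, so δa_c = 0.178 × 15.2 = 2.71 m/s^2.

15.2 ± 2.71 m/s^2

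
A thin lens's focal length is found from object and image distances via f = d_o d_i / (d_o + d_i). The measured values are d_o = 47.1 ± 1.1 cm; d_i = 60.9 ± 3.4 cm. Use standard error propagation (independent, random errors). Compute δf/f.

0.0277

∂f/∂d_o = (d_i/(d_o+d_i))² = 0.318;  ∂f/∂d_i = (d_o/(d_o+d_i))² = 0.190
δf = √((∂f/∂d_o · δd_o)² + (∂f/∂d_i · δd_i)²) = √(0.122 + 0.418) = 0.735 cm
f = 26.6 cm, so δf/f = 0.735/26.6 = 0.0277.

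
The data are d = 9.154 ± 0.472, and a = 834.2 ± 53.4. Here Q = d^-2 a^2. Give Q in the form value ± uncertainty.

Q is a product of powers, so relative uncertainties combine in quadrature:
  (-2·δd/d)² = (-2×0.0516)² = 0.0106;  (2·δa/a)² = (2×0.0640)² = 0.0164
δQ/Q = √(0.0270) = 0.164
Q = 8305, so δQ = 0.164 × 8305 = 1370.

8305 ± 1370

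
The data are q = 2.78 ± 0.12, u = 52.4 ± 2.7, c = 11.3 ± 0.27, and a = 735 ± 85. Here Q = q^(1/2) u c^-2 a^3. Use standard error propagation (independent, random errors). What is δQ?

9.63e+07

For a monomial Q ∝ q^(1/2), u, c^-2, a^3, fractional errors add in quadrature:
  (½·δq/q)² = (0.5×0.0432)² = 0.000466;  (1·δu/u)² = (1×0.0515)² = 0.00266;  (-2·δc/c)² = (-2×0.0239)² = 0.00228;  (3·δa/a)² = (3×0.116)² = 0.120
δQ/Q = √(0.126) = 0.355
Q = 2.72e+08, so δQ = 0.355 × 2.72e+08 = 9.63e+07.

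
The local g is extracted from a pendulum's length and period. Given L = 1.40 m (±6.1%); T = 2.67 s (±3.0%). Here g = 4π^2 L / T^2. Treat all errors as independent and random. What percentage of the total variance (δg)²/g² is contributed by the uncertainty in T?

(δg/g)² = (1·δL/L)² + (-2·δT/T)²
  L term: (1×0.0610)² = 0.00372
  T term: (-2×0.0300)² = 0.00360
Total = 0.00732. Share from T = 0.00360/0.00732 = 0.492.

49.2%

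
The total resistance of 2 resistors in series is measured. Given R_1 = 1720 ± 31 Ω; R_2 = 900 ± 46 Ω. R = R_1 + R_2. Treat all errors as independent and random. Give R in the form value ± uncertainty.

R is a linear combination, so absolute uncertainties add in quadrature:
  (δR_1)² = 961;  (δR_2)² = 2120
δR = √(3080) = 55.5 Ω
R = 2620 Ω.

2620 ± 55.5 Ω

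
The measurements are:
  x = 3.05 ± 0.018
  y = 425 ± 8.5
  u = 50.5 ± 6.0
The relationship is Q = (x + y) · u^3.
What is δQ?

1.97e+07

Let w = x + y = 428. δw = √(δx² + δy²) = √(0.000324 + 72.2) = 8.50, so δw/w = 0.0199.
Q is then a monomial in w, u:
δQ/Q = √((δw/w)² + (3·δu/u)²) = √(0.000394 + 0.127) = 0.357
Q = 5.51e+07, so δQ = 0.357 × 5.51e+07 = 1.97e+07.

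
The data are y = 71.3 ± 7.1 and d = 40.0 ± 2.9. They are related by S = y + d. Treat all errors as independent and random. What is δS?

7.67

Each term contributes (cᵢ δxᵢ)² to (δS)²:
  (δy)² = 50.4;  (δd)² = 8.41
δS = √(58.8) = 7.67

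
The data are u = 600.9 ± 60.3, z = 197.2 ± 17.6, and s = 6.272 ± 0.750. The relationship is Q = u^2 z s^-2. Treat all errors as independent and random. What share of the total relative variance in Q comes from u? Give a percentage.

38.2%

(δQ/Q)² = (2·δu/u)² + (1·δz/z)² + (-2·δs/s)²
  u term: (2×0.100)² = 0.0403
  z term: (1×0.0892)² = 0.00797
  s term: (-2×0.120)² = 0.0572
Total = 0.105. Share from u = 0.0403/0.105 = 0.382.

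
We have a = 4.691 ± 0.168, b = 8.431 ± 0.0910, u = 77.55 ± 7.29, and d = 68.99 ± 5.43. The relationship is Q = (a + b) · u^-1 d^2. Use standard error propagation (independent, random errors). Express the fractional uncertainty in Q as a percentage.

Let w = a + b = 13.12. δw = √(δa² + δb²) = √(0.0282 + 0.00828) = 0.191, so δw/w = 0.0146.
Q is then a monomial in w, u, d:
δQ/Q = √((δw/w)² + (-1·δu/u)² + (2·δd/d)²) = √(0.000212 + 0.00884 + 0.0248) = 0.184

18.4%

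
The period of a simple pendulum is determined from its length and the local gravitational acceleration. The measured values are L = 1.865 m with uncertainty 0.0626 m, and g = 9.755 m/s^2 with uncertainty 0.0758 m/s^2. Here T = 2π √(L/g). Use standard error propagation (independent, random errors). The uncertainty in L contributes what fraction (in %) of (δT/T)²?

(δT/T)² = (½·δL/L)² + (−½·δg/g)²
  L term: (0.5×0.0336)² = 0.000282
  g term: (-0.5×0.00777)² = 1.51e-05
Total = 0.000297. Share from L = 0.000282/0.000297 = 0.949.

94.9%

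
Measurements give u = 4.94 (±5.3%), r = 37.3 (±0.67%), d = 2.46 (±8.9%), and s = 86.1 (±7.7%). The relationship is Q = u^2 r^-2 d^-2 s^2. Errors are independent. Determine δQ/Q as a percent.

25.8%

Each factor contributes (exponent × relative error)² to (δQ/Q)²:
  (2·δu/u)² = (2×0.0530)² = 0.0112;  (-2·δr/r)² = (-2×0.00670)² = 0.000180;  (-2·δd/d)² = (-2×0.0890)² = 0.0317;  (2·δs/s)² = (2×0.0770)² = 0.0237
δQ/Q = √(0.0668) = 0.258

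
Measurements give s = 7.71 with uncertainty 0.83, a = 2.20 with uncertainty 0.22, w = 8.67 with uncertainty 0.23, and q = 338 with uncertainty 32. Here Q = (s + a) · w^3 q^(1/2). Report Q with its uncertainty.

(1.19 ± 0.151) × 10^5

Let u = s + a = 9.91. δu = √(δs² + δa²) = √(0.689 + 0.0484) = 0.859, so δu/u = 0.0866.
Q is then a monomial in u, w, q:
δQ/Q = √((δu/u)² + (3·δw/w)² + (½·δq/q)²) = √(0.00751 + 0.00633 + 0.00224) = 0.127
Q = 1.19e+05, so δQ = 0.127 × 1.19e+05 = 15100.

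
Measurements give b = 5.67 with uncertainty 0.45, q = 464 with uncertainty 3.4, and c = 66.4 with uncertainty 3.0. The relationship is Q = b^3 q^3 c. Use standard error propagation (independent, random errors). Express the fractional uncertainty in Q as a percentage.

24.3%

Since Q is a product/quotient, work with relative uncertainties:
  (3·δb/b)² = (3×0.0794)² = 0.0567;  (3·δq/q)² = (3×0.00733)² = 0.000483;  (1·δc/c)² = (1×0.0452)² = 0.00204
δQ/Q = √(0.0592) = 0.243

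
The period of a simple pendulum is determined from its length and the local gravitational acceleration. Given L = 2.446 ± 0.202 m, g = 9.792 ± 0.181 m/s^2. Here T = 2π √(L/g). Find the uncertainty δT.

0.133 s

Since T is a product/quotient, work with relative uncertainties:
  (½·δL/L)² = (0.5×0.0826)² = 0.00171;  (−½·δg/g)² = (-0.5×0.0185)² = 8.54e-05
δT/T = √(0.00179) = 0.0423
T = 3.140 s, so δT = 0.0423 × 3.140 = 0.133 s.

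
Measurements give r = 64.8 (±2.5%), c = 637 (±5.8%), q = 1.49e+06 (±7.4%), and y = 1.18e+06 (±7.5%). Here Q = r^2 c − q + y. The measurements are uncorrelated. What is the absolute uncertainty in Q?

Let p = r^2·c = 2.67e+06. δp/p = √((2·δr/r)² + (1·δc/c)²) = √(0.00250 + 0.00336) = 0.0766, so δp = 2.05e+05.
Q = p − q + y: δQ = √(δp² + δq² + δy²) = √(4.2e+10 + 1.22e+10 + 7.83e+09) = 2.49e+05

2.49e+05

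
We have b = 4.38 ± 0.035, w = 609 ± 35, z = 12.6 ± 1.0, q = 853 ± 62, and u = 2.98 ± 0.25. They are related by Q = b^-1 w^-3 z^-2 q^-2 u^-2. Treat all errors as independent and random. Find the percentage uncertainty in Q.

32.3%

Q is a product of powers, so relative uncertainties combine in quadrature:
  (-1·δb/b)² = (-1×0.00799)² = 6.39e-05;  (-3·δw/w)² = (-3×0.0575)² = 0.0297;  (-2·δz/z)² = (-2×0.0794)² = 0.0252;  (-2·δq/q)² = (-2×0.0727)² = 0.0211;  (-2·δu/u)² = (-2×0.0839)² = 0.0282
δQ/Q = √(0.104) = 0.323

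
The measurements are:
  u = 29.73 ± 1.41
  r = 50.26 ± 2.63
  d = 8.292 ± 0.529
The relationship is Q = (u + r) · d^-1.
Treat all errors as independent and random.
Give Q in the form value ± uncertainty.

9.647 ± 0.713

Let w = u + r = 79.99. δw = √(δu² + δr²) = √(1.99 + 6.92) = 2.98, so δw/w = 0.0373.
Q is then a monomial in w, d:
δQ/Q = √((δw/w)² + (-1·δd/d)²) = √(0.00139 + 0.00407) = 0.0739
Q = 9.647, so δQ = 0.0739 × 9.647 = 0.713.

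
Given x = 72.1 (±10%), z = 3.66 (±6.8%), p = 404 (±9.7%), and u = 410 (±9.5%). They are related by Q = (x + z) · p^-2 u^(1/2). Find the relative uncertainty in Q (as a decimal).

0.221

Let w = x + z = 75.8. δw = √(δx² + δz²) = √(52.0 + 0.0619) = 7.21, so δw/w = 0.0952.
Q is then a monomial in w, p, u:
δQ/Q = √((δw/w)² + (-2·δp/p)² + (½·δu/u)²) = √(0.00907 + 0.0376 + 0.00226) = 0.221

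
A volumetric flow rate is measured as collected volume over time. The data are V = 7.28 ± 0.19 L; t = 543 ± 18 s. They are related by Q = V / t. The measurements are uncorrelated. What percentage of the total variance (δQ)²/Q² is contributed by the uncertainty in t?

(δQ/Q)² = (1·δV/V)² + (-1·δt/t)²
  V term: (1×0.0261)² = 0.000681
  t term: (-1×0.0331)² = 0.00110
Total = 0.00178. Share from t = 0.00110/0.00178 = 0.617.

61.7%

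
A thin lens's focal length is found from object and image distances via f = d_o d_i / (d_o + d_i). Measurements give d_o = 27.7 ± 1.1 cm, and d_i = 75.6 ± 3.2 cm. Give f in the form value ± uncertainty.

20.3 ± 0.633 cm

∂f/∂d_o = (d_i/(d_o+d_i))² = 0.536;  ∂f/∂d_i = (d_o/(d_o+d_i))² = 0.0719
δf = √((∂f/∂d_o · δd_o)² + (∂f/∂d_i · δd_i)²) = √(0.347 + 0.0529) = 0.633 cm
f = 20.3 cm.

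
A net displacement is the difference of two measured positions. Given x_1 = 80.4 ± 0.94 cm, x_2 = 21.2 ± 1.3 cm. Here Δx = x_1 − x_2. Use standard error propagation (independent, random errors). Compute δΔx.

Each term contributes (cᵢ δxᵢ)² to (δΔx)²:
  (δx_1)² = 0.884;  (δx_2)² = 1.69
δΔx = √(2.57) = 1.60 cm

1.60 cm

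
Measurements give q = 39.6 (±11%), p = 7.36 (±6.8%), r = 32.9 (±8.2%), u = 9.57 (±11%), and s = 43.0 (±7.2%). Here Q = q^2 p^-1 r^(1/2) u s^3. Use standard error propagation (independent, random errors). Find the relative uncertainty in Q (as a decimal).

For a monomial Q ∝ q^2, p^-1, r^(1/2), u, s^3, fractional errors add in quadrature:
  (2·δq/q)² = (2×0.110)² = 0.0484;  (-1·δp/p)² = (-1×0.0680)² = 0.00462;  (½·δr/r)² = (0.5×0.0820)² = 0.00168;  (1·δu/u)² = (1×0.110)² = 0.0121;  (3·δs/s)² = (3×0.0720)² = 0.0467
δQ/Q = √(0.113) = 0.337

0.337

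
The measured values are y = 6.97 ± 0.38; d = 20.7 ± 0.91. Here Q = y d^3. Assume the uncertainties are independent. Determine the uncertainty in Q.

8820

Products/powers → add relative errors in quadrature, weighted by exponent:
  (1·δy/y)² = (1×0.0545)² = 0.00297;  (3·δd/d)² = (3×0.0440)² = 0.0174
δQ/Q = √(0.0204) = 0.143
Q = 61800, so δQ = 0.143 × 61800 = 8820.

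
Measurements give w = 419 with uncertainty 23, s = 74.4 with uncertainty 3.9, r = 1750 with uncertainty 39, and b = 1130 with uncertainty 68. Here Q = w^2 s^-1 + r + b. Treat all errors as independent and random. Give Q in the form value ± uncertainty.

5240 ± 298

Let p = w^2·s^-1 = 2360. δp/p = √((2·δw/w)² + (-1·δs/s)²) = √(0.0121 + 0.00275) = 0.122, so δp = 287.
Q = p + r + b: δQ = √(δp² + δr² + δb²) = √(82400 + 1520 + 4620) = 298
Q = 5240.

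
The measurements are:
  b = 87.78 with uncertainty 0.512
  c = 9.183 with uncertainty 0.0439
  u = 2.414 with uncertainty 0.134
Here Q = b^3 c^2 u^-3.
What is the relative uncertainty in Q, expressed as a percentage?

Q is a product of powers, so relative uncertainties combine in quadrature:
  (3·δb/b)² = (3×0.00583)² = 0.000306;  (2·δc/c)² = (2×0.00478)² = 9.14e-05;  (-3·δu/u)² = (-3×0.0555)² = 0.0277
δQ/Q = √(0.0281) = 0.168

16.8%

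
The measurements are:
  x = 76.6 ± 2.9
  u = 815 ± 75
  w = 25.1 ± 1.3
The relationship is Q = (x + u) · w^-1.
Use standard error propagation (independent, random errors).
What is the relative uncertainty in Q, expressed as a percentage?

Let h = x + u = 892. δh = √(δx² + δu²) = √(8.41 + 5620) = 75.1, so δh/h = 0.0842.
Q is then a monomial in h, w:
δQ/Q = √((δh/h)² + (-1·δw/w)²) = √(0.00709 + 0.00268) = 0.0988

9.88%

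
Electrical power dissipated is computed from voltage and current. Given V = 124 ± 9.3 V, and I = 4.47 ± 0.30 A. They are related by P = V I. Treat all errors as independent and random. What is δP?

For a monomial P ∝ V, I, fractional errors add in quadrature:
  (1·δV/V)² = (1×0.0750)² = 0.00563;  (1·δI/I)² = (1×0.0671)² = 0.00450
δP/P = √(0.0101) = 0.101
P = 554 W, so δP = 0.101 × 554 = 55.8 W.

55.8 W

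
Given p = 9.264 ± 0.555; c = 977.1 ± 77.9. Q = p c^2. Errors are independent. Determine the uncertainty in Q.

1.51e+06

Q is a product of powers, so relative uncertainties combine in quadrature:
  (1·δp/p)² = (1×0.0599)² = 0.00359;  (2·δc/c)² = (2×0.0797)² = 0.0254
δQ/Q = √(0.0290) = 0.170
Q = 8.845e+06, so δQ = 0.170 × 8.845e+06 = 1.51e+06.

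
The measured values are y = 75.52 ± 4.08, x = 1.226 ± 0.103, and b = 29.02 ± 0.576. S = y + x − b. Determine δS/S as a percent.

Sums and differences: (δS)² = Σ (cᵢ δxᵢ)².
  (δy)² = 16.6;  (δx)² = 0.0106;  (δb)² = 0.332
δS = √(17.0) = 4.12
S = 47.73, so δS/S = 4.12/47.73 = 0.0864.

8.64%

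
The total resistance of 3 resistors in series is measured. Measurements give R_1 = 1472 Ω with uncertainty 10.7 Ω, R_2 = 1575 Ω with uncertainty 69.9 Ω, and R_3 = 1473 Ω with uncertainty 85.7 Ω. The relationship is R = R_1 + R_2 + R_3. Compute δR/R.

0.0246

For a sum/difference, combine absolute errors in quadrature:
  (δR_1)² = 114;  (δR_2)² = 4890;  (δR_3)² = 7340
δR = √(12300) = 111 Ω
R = 4520 Ω, so δR/R = 111/4520 = 0.0246.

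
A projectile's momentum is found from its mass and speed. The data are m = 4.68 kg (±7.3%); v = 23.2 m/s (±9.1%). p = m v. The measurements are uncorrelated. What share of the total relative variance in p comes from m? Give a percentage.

(δp/p)² = (1·δm/m)² + (1·δv/v)²
  m term: (1×0.0730)² = 0.00533
  v term: (1×0.0910)² = 0.00828
Total = 0.0136. Share from m = 0.00533/0.0136 = 0.392.

39.2%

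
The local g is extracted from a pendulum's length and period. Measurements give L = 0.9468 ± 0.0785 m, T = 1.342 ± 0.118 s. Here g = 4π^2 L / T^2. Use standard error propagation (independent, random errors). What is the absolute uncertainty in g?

For a monomial g ∝ L, T^-2, fractional errors add in quadrature:
  (1·δL/L)² = (1×0.0829)² = 0.00687;  (-2·δT/T)² = (-2×0.0879)² = 0.0309
δg/g = √(0.0378) = 0.194
g = 20.75 m/s^2, so δg = 0.194 × 20.75 = 4.04 m/s^2.

4.04 m/s^2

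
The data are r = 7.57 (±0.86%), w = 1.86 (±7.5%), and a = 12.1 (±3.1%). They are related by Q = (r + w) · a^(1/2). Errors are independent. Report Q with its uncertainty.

Let u = r + w = 9.43. δu = √(δr² + δw²) = √(0.00424 + 0.0195) = 0.154, so δu/u = 0.0163.
Q is then a monomial in u, a:
δQ/Q = √((δu/u)² + (½·δa/a)²) = √(0.000267 + 0.000240) = 0.0225
Q = 32.8, so δQ = 0.0225 × 32.8 = 0.738.

32.8 ± 0.738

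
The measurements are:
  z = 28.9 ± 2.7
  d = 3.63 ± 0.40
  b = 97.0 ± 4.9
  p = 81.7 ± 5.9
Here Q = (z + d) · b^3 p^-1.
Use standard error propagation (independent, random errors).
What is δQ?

68200

Let u = z + d = 32.5. δu = √(δz² + δd²) = √(7.29 + 0.160) = 2.73, so δu/u = 0.0839.
Q is then a monomial in u, b, p:
δQ/Q = √((δu/u)² + (3·δb/b)² + (-1·δp/p)²) = √(0.00704 + 0.0230 + 0.00522) = 0.188
Q = 3.63e+05, so δQ = 0.188 × 3.63e+05 = 68200.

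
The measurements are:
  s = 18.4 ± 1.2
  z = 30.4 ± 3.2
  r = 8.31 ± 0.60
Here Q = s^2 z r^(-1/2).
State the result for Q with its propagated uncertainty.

Relative error in a monomial: (δQ/Q)² = Σ (nᵢ · δxᵢ/xᵢ)².
  (2·δs/s)² = (2×0.0652)² = 0.0170;  (1·δz/z)² = (1×0.105)² = 0.0111;  (−½·δr/r)² = (-0.5×0.0722)² = 0.00130
δQ/Q = √(0.0294) = 0.171
Q = 3570, so δQ = 0.171 × 3570 = 612.

3570 ± 612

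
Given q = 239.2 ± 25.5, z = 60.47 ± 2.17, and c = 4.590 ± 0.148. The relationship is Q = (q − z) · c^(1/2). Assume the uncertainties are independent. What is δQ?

55.2

Let u = q − z = 178.7. δu = √(δq² + δz²) = √(650 + 4.71) = 25.6, so δu/u = 0.143.
Q is then a monomial in u, c:
δQ/Q = √((δu/u)² + (½·δc/c)²) = √(0.0205 + 0.000260) = 0.144
Q = 382.9, so δQ = 0.144 × 382.9 = 55.2.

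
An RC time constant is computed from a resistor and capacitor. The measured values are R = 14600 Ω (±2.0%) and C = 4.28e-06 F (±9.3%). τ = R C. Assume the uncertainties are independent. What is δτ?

Since τ is a product/quotient, work with relative uncertainties:
  (1·δR/R)² = (1×0.0200)² = 0.000400;  (1·δC/C)² = (1×0.0930)² = 0.00865
δτ/τ = √(0.00905) = 0.0951
τ = 0.0625 s, so δτ = 0.0951 × 0.0625 = 0.00594 s.

0.00594 s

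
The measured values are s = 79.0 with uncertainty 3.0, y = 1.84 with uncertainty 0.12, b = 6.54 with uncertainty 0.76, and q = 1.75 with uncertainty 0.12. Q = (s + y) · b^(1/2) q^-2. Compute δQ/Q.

0.154

Let u = s + y = 80.8. δu = √(δs² + δy²) = √(9.00 + 0.0144) = 3.00, so δu/u = 0.0371.
Q is then a monomial in u, b, q:
δQ/Q = √((δu/u)² + (½·δb/b)² + (-2·δq/q)²) = √(0.00138 + 0.00338 + 0.0188) = 0.154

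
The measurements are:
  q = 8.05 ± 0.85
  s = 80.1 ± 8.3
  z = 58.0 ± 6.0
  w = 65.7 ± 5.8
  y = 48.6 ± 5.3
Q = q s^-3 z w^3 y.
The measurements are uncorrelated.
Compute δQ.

For a monomial Q ∝ q, s^-3, z, w^3, y, fractional errors add in quadrature:
  (1·δq/q)² = (1×0.106)² = 0.0111;  (-3·δs/s)² = (-3×0.104)² = 0.0966;  (1·δz/z)² = (1×0.103)² = 0.0107;  (3·δw/w)² = (3×0.0883)² = 0.0701;  (1·δy/y)² = (1×0.109)² = 0.0119
δQ/Q = √(0.201) = 0.448
Q = 12500, so δQ = 0.448 × 12500 = 5610.

5610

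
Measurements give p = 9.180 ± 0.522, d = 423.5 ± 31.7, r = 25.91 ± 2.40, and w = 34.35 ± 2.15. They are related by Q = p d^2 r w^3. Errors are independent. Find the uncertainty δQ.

4.56e+11

Products/powers → add relative errors in quadrature, weighted by exponent:
  (1·δp/p)² = (1×0.0569)² = 0.00323;  (2·δd/d)² = (2×0.0749)² = 0.0224;  (1·δr/r)² = (1×0.0926)² = 0.00858;  (3·δw/w)² = (3×0.0626)² = 0.0353
δQ/Q = √(0.0695) = 0.264
Q = 1.729e+12, so δQ = 0.264 × 1.729e+12 = 4.56e+11.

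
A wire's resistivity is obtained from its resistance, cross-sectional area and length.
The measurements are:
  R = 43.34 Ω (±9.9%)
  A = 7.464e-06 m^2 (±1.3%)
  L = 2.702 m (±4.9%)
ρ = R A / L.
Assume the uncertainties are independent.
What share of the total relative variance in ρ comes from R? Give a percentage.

(δρ/ρ)² = (1·δR/R)² + (1·δA/A)² + (-1·δL/L)²
  R term: (1×0.0990)² = 0.00980
  A term: (1×0.0130)² = 0.000169
  L term: (-1×0.0490)² = 0.00240
Total = 0.0124. Share from R = 0.00980/0.0124 = 0.792.

79.2%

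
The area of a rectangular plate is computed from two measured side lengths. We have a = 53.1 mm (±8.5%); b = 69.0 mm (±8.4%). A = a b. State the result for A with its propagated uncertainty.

3660 ± 438 mm^2

Since A is a product/quotient, work with relative uncertainties:
  (1·δa/a)² = (1×0.0850)² = 0.00723;  (1·δb/b)² = (1×0.0840)² = 0.00706
δA/A = √(0.0143) = 0.120
A = 3660 mm^2, so δA = 0.120 × 3660 = 438 mm^2.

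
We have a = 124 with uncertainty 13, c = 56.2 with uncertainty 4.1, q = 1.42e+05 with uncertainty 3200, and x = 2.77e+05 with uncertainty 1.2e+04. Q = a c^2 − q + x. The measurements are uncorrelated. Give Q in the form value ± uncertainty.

(5.27 ± 0.715) × 10^5

Let p = a·c^2 = 3.92e+05. δp/p = √((1·δa/a)² + (2·δc/c)²) = √(0.0110 + 0.0213) = 0.180, so δp = 70400.
Q = p − q + x: δQ = √(δp² + δq² + δx²) = √(4.95e+09 + 1.02e+07 + 1.44e+08) = 71500
Q = 5.27e+05.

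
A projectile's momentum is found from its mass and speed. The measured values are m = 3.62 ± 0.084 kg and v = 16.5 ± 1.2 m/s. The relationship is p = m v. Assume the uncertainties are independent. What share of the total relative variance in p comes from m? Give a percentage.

(δp/p)² = (1·δm/m)² + (1·δv/v)²
  m term: (1×0.0232)² = 0.000538
  v term: (1×0.0727)² = 0.00529
Total = 0.00583. Share from m = 0.000538/0.00583 = 0.0924.

9.24%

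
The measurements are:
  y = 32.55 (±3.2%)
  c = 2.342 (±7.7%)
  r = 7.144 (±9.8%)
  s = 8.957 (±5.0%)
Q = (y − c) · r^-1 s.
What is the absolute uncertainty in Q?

Let u = y − c = 30.21. δu = √(δy² + δc²) = √(1.08 + 0.0325) = 1.06, so δu/u = 0.0350.
Q is then a monomial in u, r, s:
δQ/Q = √((δu/u)² + (-1·δr/r)² + (1·δs/s)²) = √(0.00122 + 0.00960 + 0.00250) = 0.115
Q = 37.87, so δQ = 0.115 × 37.87 = 4.37.

4.37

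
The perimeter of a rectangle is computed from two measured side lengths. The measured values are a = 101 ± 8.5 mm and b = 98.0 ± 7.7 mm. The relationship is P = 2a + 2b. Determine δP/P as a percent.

5.76%

For a sum/difference, combine absolute errors in quadrature:
  (2·δa)² = 289;  (2·δb)² = 237
δP = √(526) = 22.9 mm
P = 398 mm, so δP/P = 22.9/398 = 0.0576.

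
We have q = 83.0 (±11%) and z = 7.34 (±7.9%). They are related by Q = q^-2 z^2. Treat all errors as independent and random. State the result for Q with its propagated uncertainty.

0.00782 ± 0.00212

Each factor contributes (exponent × relative error)² to (δQ/Q)²:
  (-2·δq/q)² = (-2×0.110)² = 0.0484;  (2·δz/z)² = (2×0.0790)² = 0.0250
δQ/Q = √(0.0734) = 0.271
Q = 0.00782, so δQ = 0.271 × 0.00782 = 0.00212.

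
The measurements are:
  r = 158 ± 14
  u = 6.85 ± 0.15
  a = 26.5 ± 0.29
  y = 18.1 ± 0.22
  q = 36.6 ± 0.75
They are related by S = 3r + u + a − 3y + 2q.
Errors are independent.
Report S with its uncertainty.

Sums and differences: (δS)² = Σ (cᵢ δxᵢ)².
  (3·δr)² = 1760;  (δu)² = 0.0225;  (δa)² = 0.0841;  (3·δy)² = 0.436;  (2·δq)² = 2.25
δS = √(1770) = 42.0
S = 526.

526 ± 42.0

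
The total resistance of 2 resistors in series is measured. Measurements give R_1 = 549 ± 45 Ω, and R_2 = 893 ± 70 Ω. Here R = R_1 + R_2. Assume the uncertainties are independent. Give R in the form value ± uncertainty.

1440 ± 83.2 Ω

For a sum/difference, combine absolute errors in quadrature:
  (δR_1)² = 2020;  (δR_2)² = 4900
δR = √(6920) = 83.2 Ω
R = 1440 Ω.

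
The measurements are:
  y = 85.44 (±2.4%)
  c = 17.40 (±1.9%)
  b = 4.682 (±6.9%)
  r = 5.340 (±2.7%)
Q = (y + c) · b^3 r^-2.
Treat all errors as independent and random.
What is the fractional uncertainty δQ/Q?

0.215

Let u = y + c = 102.8. δu = √(δy² + δc²) = √(4.20 + 0.109) = 2.08, so δu/u = 0.0202.
Q is then a monomial in u, b, r:
δQ/Q = √((δu/u)² + (3·δb/b)² + (-2·δr/r)²) = √(0.000408 + 0.0428 + 0.00292) = 0.215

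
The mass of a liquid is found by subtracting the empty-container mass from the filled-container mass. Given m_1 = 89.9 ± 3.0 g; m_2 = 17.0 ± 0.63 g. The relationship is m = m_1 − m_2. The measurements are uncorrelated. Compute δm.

m is a linear combination, so absolute uncertainties add in quadrature:
  (δm_1)² = 9.00;  (δm_2)² = 0.397
δm = √(9.40) = 3.07 g

3.07 g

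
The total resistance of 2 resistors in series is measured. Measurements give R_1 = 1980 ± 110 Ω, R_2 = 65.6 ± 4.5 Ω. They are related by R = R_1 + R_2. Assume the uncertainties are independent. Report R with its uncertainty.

Absolute uncertainties add in quadrature for a linear combination:
  (δR_1)² = 12100;  (δR_2)² = 20.2
δR = √(12100) = 110 Ω
R = 2050 Ω.

2050 ± 110 Ω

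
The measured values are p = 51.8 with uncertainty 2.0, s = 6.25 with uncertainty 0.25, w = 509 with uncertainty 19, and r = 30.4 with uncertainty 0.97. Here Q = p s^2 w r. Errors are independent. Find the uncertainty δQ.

Products/powers → add relative errors in quadrature, weighted by exponent:
  (1·δp/p)² = (1×0.0386)² = 0.00149;  (2·δs/s)² = (2×0.0400)² = 0.00640;  (1·δw/w)² = (1×0.0373)² = 0.00139;  (1·δr/r)² = (1×0.0319)² = 0.00102
δQ/Q = √(0.0103) = 0.101
Q = 3.13e+07, so δQ = 0.101 × 3.13e+07 = 3.18e+06.

3.18e+06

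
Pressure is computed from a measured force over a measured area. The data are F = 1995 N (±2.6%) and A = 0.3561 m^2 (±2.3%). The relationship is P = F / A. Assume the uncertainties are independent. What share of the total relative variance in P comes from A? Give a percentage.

(δP/P)² = (1·δF/F)² + (-1·δA/A)²
  F term: (1×0.0260)² = 0.000676
  A term: (-1×0.0230)² = 0.000529
Total = 0.00121. Share from A = 0.000529/0.00121 = 0.439.

43.9%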